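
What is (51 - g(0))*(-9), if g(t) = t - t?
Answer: -459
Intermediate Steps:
g(t) = 0
(51 - g(0))*(-9) = (51 - 1*0)*(-9) = (51 + 0)*(-9) = 51*(-9) = -459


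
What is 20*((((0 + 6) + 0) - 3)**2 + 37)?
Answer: 920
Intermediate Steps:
20*((((0 + 6) + 0) - 3)**2 + 37) = 20*(((6 + 0) - 3)**2 + 37) = 20*((6 - 3)**2 + 37) = 20*(3**2 + 37) = 20*(9 + 37) = 20*46 = 920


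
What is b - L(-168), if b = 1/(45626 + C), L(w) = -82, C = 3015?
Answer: 3988563/48641 ≈ 82.000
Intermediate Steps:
b = 1/48641 (b = 1/(45626 + 3015) = 1/48641 ≈ 2.0559e-5)
b - L(-168) = 1/48641 - 1*(-82) = 1/48641 + 82 = 3988563/48641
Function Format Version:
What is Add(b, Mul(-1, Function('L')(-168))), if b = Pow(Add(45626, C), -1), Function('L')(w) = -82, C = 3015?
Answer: Rational(3988563, 48641) ≈ 82.000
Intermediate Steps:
b = Rational(1, 48641) (b = Pow(Add(45626, 3015), -1) = Pow(48641, -1) = Rational(1, 48641) ≈ 2.0559e-5)
Add(b, Mul(-1, Function('L')(-168))) = Add(Rational(1, 48641), Mul(-1, -82)) = Add(Rational(1, 48641), 82) = Rational(3988563, 48641)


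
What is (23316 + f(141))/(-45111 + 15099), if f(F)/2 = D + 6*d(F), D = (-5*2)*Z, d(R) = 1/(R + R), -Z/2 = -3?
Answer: -545107/705282 ≈ -0.77289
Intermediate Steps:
Z = 6 (Z = -2*(-3) = 6)
d(R) = 1/(2*R)
D = -60 (D = -5*2*6 = -10*6 = -60)
f(F) = -120 + 6/F (f(F) = 2*(-60 + 6*(1/(2*F))) = 2*(-60 + 3/F) = -120 + 6/F)
(23316 + f(141))/(-45111 + 15099) = (23316 + (-120 + 6/141))/(-45111 + 15099) = (23316 + (-120 + 6*(1/141)))/(-30012) = (23316 + (-120 + 2/47))*(-1/30012) = (23316 - 5638/47)*(-1/30012) = (1090214/47)*(-1/30012) = -545107/705282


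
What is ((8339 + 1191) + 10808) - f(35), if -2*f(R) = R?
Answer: 40711/2 ≈ 20356.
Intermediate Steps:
f(R) = -R/2
((8339 + 1191) + 10808) - f(35) = ((8339 + 1191) + 10808) - (-1)*35/2 = (9530 + 10808) - 1*(-35/2) = 20338 + 35/2 = 40711/2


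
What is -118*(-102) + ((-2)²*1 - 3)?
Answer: 12037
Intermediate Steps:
-118*(-102) + ((-2)²*1 - 3) = 12036 + (4*1 - 3) = 12036 + (4 - 3) = 12036 + 1 = 12037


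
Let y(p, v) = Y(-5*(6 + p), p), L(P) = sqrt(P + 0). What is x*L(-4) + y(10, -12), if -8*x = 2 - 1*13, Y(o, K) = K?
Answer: 10 + 11*I/4 ≈ 10.0 + 2.75*I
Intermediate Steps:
L(P) = sqrt(P)
y(p, v) = p
x = 11/8 (x = -(2 - 1*13)/8 = -(2 - 13)/8 = -1/8*(-11) = 11/8 ≈ 1.3750)
x*L(-4) + y(10, -12) = 11*sqrt(-4)/8 + 10 = 11*(2*I)/8 + 10 = 11*I/4 + 10 = 10 + 11*I/4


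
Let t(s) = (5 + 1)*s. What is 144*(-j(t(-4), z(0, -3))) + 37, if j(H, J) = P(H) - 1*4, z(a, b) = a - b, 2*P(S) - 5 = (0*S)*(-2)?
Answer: 253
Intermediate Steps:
P(S) = 5/2 (P(S) = 5/2 + ((0*S)*(-2))/2 = 5/2 + (0*(-2))/2 = 5/2 + (½)*0 = 5/2 + 0 = 5/2)
t(s) = 6*s
j(H, J) = -3/2 (j(H, J) = 5/2 - 1*4 = 5/2 - 4 = -3/2)
144*(-j(t(-4), z(0, -3))) + 37 = 144*(-1*(-3/2)) + 37 = 144*(3/2) + 37 = 216 + 37 = 253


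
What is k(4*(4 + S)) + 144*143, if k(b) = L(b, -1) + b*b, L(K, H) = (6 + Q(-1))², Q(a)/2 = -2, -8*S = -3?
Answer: 83609/4 ≈ 20902.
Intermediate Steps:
S = 3/8 (S = -⅛*(-3) = 3/8 ≈ 0.37500)
Q(a) = -4 (Q(a) = 2*(-2) = -4)
L(K, H) = 4 (L(K, H) = (6 - 4)² = 2² = 4)
k(b) = 4 + b² (k(b) = 4 + b*b = 4 + b²)
k(4*(4 + S)) + 144*143 = (4 + (4*(4 + 3/8))²) + 144*143 = (4 + (4*(35/8))²) + 20592 = (4 + (35/2)²) + 20592 = (4 + 1225/4) + 20592 = 1241/4 + 20592 = 83609/4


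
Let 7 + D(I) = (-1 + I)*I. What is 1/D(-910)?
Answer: 1/829003 ≈ 1.2063e-6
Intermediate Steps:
D(I) = -7 + I*(-1 + I) (D(I) = -7 + (-1 + I)*I = -7 + I*(-1 + I))
1/D(-910) = 1/(-7 + (-910)**2 - 1*(-910)) = 1/(-7 + 828100 + 910) = 1/829003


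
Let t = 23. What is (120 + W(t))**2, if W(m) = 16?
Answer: 18496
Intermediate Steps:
(120 + W(t))**2 = (120 + 16)**2 = 136**2 = 18496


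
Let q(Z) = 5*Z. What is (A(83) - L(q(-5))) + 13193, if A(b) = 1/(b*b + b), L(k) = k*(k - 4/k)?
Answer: 87651985/6972 ≈ 12572.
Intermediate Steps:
A(b) = 1/(b + b²) (A(b) = 1/(b² + b) = 1/(b + b²))
(A(83) - L(q(-5))) + 13193 = (1/(83*(1 + 83)) - (-4 + (5*(-5))²)) + 13193 = ((1/83)/84 - (-4 + (-25)²)) + 13193 = ((1/83)*(1/84) - (-4 + 625)) + 13193 = (1/6972 - 1*621) + 13193 = (1/6972 - 621) + 13193 = -4329611/6972 + 13193 = 87651985/6972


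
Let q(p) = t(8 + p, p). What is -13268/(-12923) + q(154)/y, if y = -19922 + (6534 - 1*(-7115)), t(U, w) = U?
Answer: 9015182/9007331 ≈ 1.0009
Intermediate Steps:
q(p) = 8 + p
y = -6273 (y = -19922 + (6534 + 7115) = -19922 + 13649 = -6273)
-13268/(-12923) + q(154)/y = -13268/(-12923) + (8 + 154)/(-6273) = -13268*(-1/12923) + 162*(-1/6273) = 13268/12923 - 18/697 = 9015182/9007331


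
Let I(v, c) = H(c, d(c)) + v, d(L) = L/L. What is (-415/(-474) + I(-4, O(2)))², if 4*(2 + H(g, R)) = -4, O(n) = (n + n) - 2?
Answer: 8427409/224676 ≈ 37.509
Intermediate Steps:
O(n) = -2 + 2*n (O(n) = 2*n - 2 = -2 + 2*n)
d(L) = 1
H(g, R) = -3 (H(g, R) = -2 + (¼)*(-4) = -2 - 1 = -3)
I(v, c) = -3 + v
(-415/(-474) + I(-4, O(2)))² = (-415/(-474) + (-3 - 4))² = (-415*(-1/474) - 7)² = (415/474 - 7)² = (-2903/474)² = 8427409/224676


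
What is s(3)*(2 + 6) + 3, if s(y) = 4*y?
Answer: 99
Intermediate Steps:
s(3)*(2 + 6) + 3 = (4*3)*(2 + 6) + 3 = 12*8 + 3 = 96 + 3 = 99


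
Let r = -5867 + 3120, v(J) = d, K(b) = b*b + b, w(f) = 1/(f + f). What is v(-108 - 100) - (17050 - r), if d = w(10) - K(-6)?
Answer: -396539/20 ≈ -19827.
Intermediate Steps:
w(f) = 1/(2*f)
K(b) = b + b² (K(b) = b² + b = b + b²)
d = -599/20 (d = (½)/10 - (-6)*(1 - 6) = (½)*(⅒) - (-6)*(-5) = 1/20 - 1*30 = 1/20 - 30 = -599/20 ≈ -29.950)
v(J) = -599/20
r = -2747
v(-108 - 100) - (17050 - r) = -599/20 - (17050 - 1*(-2747)) = -599/20 - (17050 + 2747) = -599/20 - 1*19797 = -599/20 - 19797 = -396539/20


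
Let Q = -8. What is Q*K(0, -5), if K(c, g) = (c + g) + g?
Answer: 80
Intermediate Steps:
K(c, g) = c + 2*g
Q*K(0, -5) = -8*(0 + 2*(-5)) = -8*(0 - 10) = -8*(-10) = 80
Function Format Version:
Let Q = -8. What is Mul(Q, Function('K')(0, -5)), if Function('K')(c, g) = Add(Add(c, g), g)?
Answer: 80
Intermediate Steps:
Function('K')(c, g) = Add(c, Mul(2, g))
Mul(Q, Function('K')(0, -5)) = Mul(-8, Add(0, Mul(2, -5))) = Mul(-8, Add(0, -10)) = Mul(-8, -10) = 80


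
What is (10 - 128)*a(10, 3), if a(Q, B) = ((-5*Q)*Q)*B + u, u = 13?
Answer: 175466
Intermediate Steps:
a(Q, B) = 13 - 5*B*Q² (a(Q, B) = ((-5*Q)*Q)*B + 13 = (-5*Q²)*B + 13 = -5*B*Q² + 13 = 13 - 5*B*Q²)
(10 - 128)*a(10, 3) = (10 - 128)*(13 - 5*3*10²) = -118*(13 - 5*3*100) = -118*(13 - 1500) = -118*(-1487) = 175466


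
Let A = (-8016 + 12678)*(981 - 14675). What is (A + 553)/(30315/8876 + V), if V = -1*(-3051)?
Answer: -566651606500/27110991 ≈ -20901.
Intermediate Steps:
A = -63841428 (A = 4662*(-13694) = -63841428)
V = 3051
(A + 553)/(30315/8876 + V) = (-63841428 + 553)/(30315/8876 + 3051) = -63840875/(30315*(1/8876) + 3051) = -63840875/(30315/8876 + 3051) = -63840875/27110991/8876 = -63840875*8876/27110991 = -566651606500/27110991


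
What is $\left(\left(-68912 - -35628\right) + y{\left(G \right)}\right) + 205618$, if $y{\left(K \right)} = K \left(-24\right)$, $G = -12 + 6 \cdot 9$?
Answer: $171326$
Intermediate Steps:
$G = 42$ ($G = -12 + 54 = 42$)
$y{\left(K \right)} = - 24 K$
$\left(\left(-68912 - -35628\right) + y{\left(G \right)}\right) + 205618 = \left(\left(-68912 - -35628\right) - 1008\right) + 205618 = \left(\left(-68912 + 35628\right) - 1008\right) + 205618 = \left(-33284 - 1008\right) + 205618 = -34292 + 205618 = 171326$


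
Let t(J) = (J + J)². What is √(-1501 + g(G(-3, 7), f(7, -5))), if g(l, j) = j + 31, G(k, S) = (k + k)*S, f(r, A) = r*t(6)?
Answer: I*√462 ≈ 21.494*I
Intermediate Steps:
t(J) = 4*J² (t(J) = (2*J)² = 4*J²)
f(r, A) = 144*r (f(r, A) = r*(4*6²) = r*(4*36) = r*144 = 144*r)
G(k, S) = 2*S*k (G(k, S) = (2*k)*S = 2*S*k)
g(l, j) = 31 + j
√(-1501 + g(G(-3, 7), f(7, -5))) = √(-1501 + (31 + 144*7)) = √(-1501 + (31 + 1008)) = √(-1501 + 1039) = √(-462) = I*√462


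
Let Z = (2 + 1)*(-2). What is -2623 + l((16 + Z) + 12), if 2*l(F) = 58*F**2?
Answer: 11413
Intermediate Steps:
Z = -6 (Z = 3*(-2) = -6)
l(F) = 29*F**2 (l(F) = (58*F**2)/2 = 29*F**2)
-2623 + l((16 + Z) + 12) = -2623 + 29*((16 - 6) + 12)**2 = -2623 + 29*(10 + 12)**2 = -2623 + 29*22**2 = -2623 + 29*484 = -2623 + 14036 = 11413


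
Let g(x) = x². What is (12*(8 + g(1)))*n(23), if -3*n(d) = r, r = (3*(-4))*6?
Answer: 2592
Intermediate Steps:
r = -72 (r = -12*6 = -72)
n(d) = 24 (n(d) = -⅓*(-72) = 24)
(12*(8 + g(1)))*n(23) = (12*(8 + 1²))*24 = (12*(8 + 1))*24 = (12*9)*24 = 108*24 = 2592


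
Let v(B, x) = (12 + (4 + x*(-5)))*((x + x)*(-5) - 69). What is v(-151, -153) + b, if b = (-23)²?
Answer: 1141570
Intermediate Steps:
b = 529
v(B, x) = (-69 - 10*x)*(16 - 5*x) (v(B, x) = (12 + (4 - 5*x))*((2*x)*(-5) - 69) = (16 - 5*x)*(-10*x - 69) = (16 - 5*x)*(-69 - 10*x) = (-69 - 10*x)*(16 - 5*x))
v(-151, -153) + b = (-1104 + 50*(-153)² + 185*(-153)) + 529 = (-1104 + 50*23409 - 28305) + 529 = (-1104 + 1170450 - 28305) + 529 = 1141041 + 529 = 1141570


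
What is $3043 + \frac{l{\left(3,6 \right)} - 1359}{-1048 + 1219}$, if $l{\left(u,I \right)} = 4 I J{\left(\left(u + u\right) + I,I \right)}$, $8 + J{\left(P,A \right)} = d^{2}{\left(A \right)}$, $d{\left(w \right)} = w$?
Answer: $\frac{173222}{57} \approx 3039.0$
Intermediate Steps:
$J{\left(P,A \right)} = -8 + A^{2}$
$l{\left(u,I \right)} = 4 I \left(-8 + I^{2}\right)$
$3043 + \frac{l{\left(3,6 \right)} - 1359}{-1048 + 1219} = 3043 + \frac{4 \cdot 6 \left(-8 + 6^{2}\right) - 1359}{-1048 + 1219} = 3043 + \frac{4 \cdot 6 \left(-8 + 36\right) - 1359}{171} = 3043 + \left(4 \cdot 6 \cdot 28 - 1359\right) \frac{1}{171} = 3043 + \left(672 - 1359\right) \frac{1}{171} = 3043 - \frac{229}{57} = \frac{173222}{57}$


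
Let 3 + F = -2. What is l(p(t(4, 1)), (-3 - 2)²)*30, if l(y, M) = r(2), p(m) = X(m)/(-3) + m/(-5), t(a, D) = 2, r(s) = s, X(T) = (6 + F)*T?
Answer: 60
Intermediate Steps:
F = -5 (F = -3 - 2 = -5)
X(T) = T (X(T) = (6 - 5)*T = 1*T = T)
p(m) = -8*m/15 (p(m) = m/(-3) + m/(-5) = m*(-⅓) + m*(-⅕) = -m/3 - m/5 = -8*m/15)
l(y, M) = 2
l(p(t(4, 1)), (-3 - 2)²)*30 = 2*30 = 60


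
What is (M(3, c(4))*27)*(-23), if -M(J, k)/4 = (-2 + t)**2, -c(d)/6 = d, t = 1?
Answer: 2484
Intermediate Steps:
c(d) = -6*d
M(J, k) = -4 (M(J, k) = -4*(-2 + 1)**2 = -4*(-1)**2 = -4*1 = -4)
(M(3, c(4))*27)*(-23) = -4*27*(-23) = -108*(-23) = 2484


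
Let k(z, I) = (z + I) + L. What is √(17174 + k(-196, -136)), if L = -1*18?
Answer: 2*√4206 ≈ 129.71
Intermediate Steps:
L = -18
k(z, I) = -18 + I + z (k(z, I) = (z + I) - 18 = (I + z) - 18 = -18 + I + z)
√(17174 + k(-196, -136)) = √(17174 + (-18 - 136 - 196)) = √(17174 - 350) = √16824 = 2*√4206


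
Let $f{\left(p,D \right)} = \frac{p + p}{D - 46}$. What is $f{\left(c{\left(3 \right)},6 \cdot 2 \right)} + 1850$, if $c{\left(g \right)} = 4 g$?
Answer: $\frac{31438}{17} \approx 1849.3$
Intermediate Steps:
$f{\left(p,D \right)} = \frac{2 p}{-46 + D}$
$f{\left(c{\left(3 \right)},6 \cdot 2 \right)} + 1850 = \frac{2 \cdot 4 \cdot 3}{-46 + 6 \cdot 2} + 1850 = 2 \cdot 12 \frac{1}{-46 + 12} + 1850 = 2 \cdot 12 \frac{1}{-34} + 1850 = 2 \cdot 12 \left(- \frac{1}{34}\right) + 1850 = - \frac{12}{17} + 1850 = \frac{31438}{17}$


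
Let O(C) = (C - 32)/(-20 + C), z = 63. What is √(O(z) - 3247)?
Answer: 3*I*√666930/43 ≈ 56.976*I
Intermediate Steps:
O(C) = (-32 + C)/(-20 + C)
√(O(z) - 3247) = √((-32 + 63)/(-20 + 63) - 3247) = √(31/43 - 3247) = √(-139590/43) = 3*I*√666930/43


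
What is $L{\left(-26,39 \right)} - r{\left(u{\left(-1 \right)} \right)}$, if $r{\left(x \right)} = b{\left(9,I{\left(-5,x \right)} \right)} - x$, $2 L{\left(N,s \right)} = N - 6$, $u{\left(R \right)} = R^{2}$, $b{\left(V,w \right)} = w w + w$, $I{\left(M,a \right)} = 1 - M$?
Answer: $-57$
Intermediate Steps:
$b{\left(V,w \right)} = w + w^{2}$ ($b{\left(V,w \right)} = w^{2} + w = w + w^{2}$)
$L{\left(N,s \right)} = -3 + \frac{N}{2}$ ($L{\left(N,s \right)} = \frac{N - 6}{2} = \frac{-6 + N}{2} = -3 + \frac{N}{2}$)
$r{\left(x \right)} = 42 - x$ ($r{\left(x \right)} = \left(1 - -5\right) \left(1 + \left(1 - -5\right)\right) - x = \left(1 + 5\right) \left(1 + \left(1 + 5\right)\right) - x = 6 \left(1 + 6\right) - x = 6 \cdot 7 - x = 42 - x$)
$L{\left(-26,39 \right)} - r{\left(u{\left(-1 \right)} \right)} = \left(-3 + \frac{1}{2} \left(-26\right)\right) - \left(42 - \left(-1\right)^{2}\right) = \left(-3 - 13\right) - \left(42 - 1\right) = -16 - \left(42 - 1\right) = -16 - 41 = -57$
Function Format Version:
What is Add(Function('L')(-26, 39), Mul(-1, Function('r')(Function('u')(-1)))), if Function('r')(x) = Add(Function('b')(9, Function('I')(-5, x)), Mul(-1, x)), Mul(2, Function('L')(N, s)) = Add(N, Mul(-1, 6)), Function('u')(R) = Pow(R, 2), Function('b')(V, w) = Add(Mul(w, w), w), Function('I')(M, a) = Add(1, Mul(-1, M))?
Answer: -57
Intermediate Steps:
Function('b')(V, w) = Add(w, Pow(w, 2)) (Function('b')(V, w) = Add(Pow(w, 2), w) = Add(w, Pow(w, 2)))
Function('L')(N, s) = Add(-3, Mul(Rational(1, 2), N)) (Function('L')(N, s) = Mul(Rational(1, 2), Add(N, Mul(-1, 6))) = Mul(Rational(1, 2), Add(N, -6)) = Mul(Rational(1, 2), Add(-6, N)) = Add(-3, Mul(Rational(1, 2), N)))
Function('r')(x) = Add(42, Mul(-1, x)) (Function('r')(x) = Add(Mul(Add(1, Mul(-1, -5)), Add(1, Add(1, Mul(-1, -5)))), Mul(-1, x)) = Add(Mul(Add(1, 5), Add(1, Add(1, 5))), Mul(-1, x)) = Add(Mul(6, Add(1, 6)), Mul(-1, x)) = Add(Mul(6, 7), Mul(-1, x)) = Add(42, Mul(-1, x)))
Add(Function('L')(-26, 39), Mul(-1, Function('r')(Function('u')(-1)))) = Add(Add(-3, Mul(Rational(1, 2), -26)), Mul(-1, Add(42, Mul(-1, Pow(-1, 2))))) = Add(Add(-3, -13), Mul(-1, Add(42, Mul(-1, 1)))) = Add(-16, Mul(-1, Add(42, -1))) = Add(-16, Mul(-1, 41)) = Add(-16, -41) = -57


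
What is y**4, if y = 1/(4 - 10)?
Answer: 1/1296 ≈ 0.00077160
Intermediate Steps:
y = -1/6 (y = 1/(-6) = -1/6 ≈ -0.16667)
y**4 = (-1/6)**4 = 1/1296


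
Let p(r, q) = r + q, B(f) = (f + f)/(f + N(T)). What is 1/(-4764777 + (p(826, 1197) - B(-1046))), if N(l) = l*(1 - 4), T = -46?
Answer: -227/1081145681 ≈ -2.0996e-7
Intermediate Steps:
N(l) = -3*l (N(l) = l*(-3) = -3*l)
B(f) = 2*f/(138 + f) (B(f) = (f + f)/(f - 3*(-46)) = (2*f)/(f + 138) = (2*f)/(138 + f) = 2*f/(138 + f))
p(r, q) = q + r
1/(-4764777 + (p(826, 1197) - B(-1046))) = 1/(-4764777 + ((1197 + 826) - 2*(-1046)/(138 - 1046))) = 1/(-4764777 + (2023 - 2*(-1046)/(-908))) = 1/(-4764777 + (2023 - 2*(-1046)*(-1)/908)) = 1/(-4764777 + (2023 - 1*523/227)) = 1/(-4764777 + (2023 - 523/227)) = 1/(-4764777 + 458698/227) = 1/(-1081145681/227) = -227/1081145681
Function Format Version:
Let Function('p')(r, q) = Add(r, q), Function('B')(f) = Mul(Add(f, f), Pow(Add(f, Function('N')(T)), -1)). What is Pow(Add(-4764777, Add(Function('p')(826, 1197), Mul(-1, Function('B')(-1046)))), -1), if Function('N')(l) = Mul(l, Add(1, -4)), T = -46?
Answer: Rational(-227, 1081145681) ≈ -2.0996e-7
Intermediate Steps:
Function('N')(l) = Mul(-3, l) (Function('N')(l) = Mul(l, -3) = Mul(-3, l))
Function('B')(f) = Mul(2, f, Pow(Add(138, f), -1)) (Function('B')(f) = Mul(Add(f, f), Pow(Add(f, Mul(-3, -46)), -1)) = Mul(Mul(2, f), Pow(Add(f, 138), -1)) = Mul(Mul(2, f), Pow(Add(138, f), -1)) = Mul(2, f, Pow(Add(138, f), -1)))
Function('p')(r, q) = Add(q, r)
Pow(Add(-4764777, Add(Function('p')(826, 1197), Mul(-1, Function('B')(-1046)))), -1) = Pow(Add(-4764777, Add(Add(1197, 826), Mul(-1, Mul(2, -1046, Pow(Add(138, -1046), -1))))), -1) = Pow(Add(-4764777, Add(2023, Mul(-1, Mul(2, -1046, Pow(-908, -1))))), -1) = Pow(Add(-4764777, Add(2023, Mul(-1, Mul(2, -1046, Rational(-1, 908))))), -1) = Pow(Add(-4764777, Add(2023, Mul(-1, Rational(523, 227)))), -1) = Pow(Add(-4764777, Add(2023, Rational(-523, 227))), -1) = Pow(Add(-4764777, Rational(458698, 227)), -1) = Pow(Rational(-1081145681, 227), -1) = Rational(-227, 1081145681)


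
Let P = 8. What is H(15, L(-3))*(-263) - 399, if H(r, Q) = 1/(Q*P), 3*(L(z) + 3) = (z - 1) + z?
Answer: -50283/128 ≈ -392.84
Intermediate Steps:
L(z) = -10/3 + 2*z/3 (L(z) = -3 + ((z - 1) + z)/3 = -3 + ((-1 + z) + z)/3 = -3 + (-1 + 2*z)/3 = -3 + (-⅓ + 2*z/3) = -10/3 + 2*z/3)
H(r, Q) = 1/(8*Q) (H(r, Q) = 1/(Q*8) = 1/(8*Q))
H(15, L(-3))*(-263) - 399 = (1/(8*(-10/3 + (⅔)*(-3))))*(-263) - 399 = (1/(8*(-10/3 - 2)))*(-263) - 399 = (1/(8*(-16/3)))*(-263) - 399 = ((⅛)*(-3/16))*(-263) - 399 = -3/128*(-263) - 399 = 789/128 - 399 = -50283/128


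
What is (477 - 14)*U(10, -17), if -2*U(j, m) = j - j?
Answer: 0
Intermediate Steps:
U(j, m) = 0 (U(j, m) = -(j - j)/2 = -1/2*0 = 0)
(477 - 14)*U(10, -17) = (477 - 14)*0 = 463*0 = 0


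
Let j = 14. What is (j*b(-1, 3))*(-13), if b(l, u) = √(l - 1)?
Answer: -182*I*√2 ≈ -257.39*I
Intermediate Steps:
b(l, u) = √(-1 + l)
(j*b(-1, 3))*(-13) = (14*√(-1 - 1))*(-13) = (14*√(-2))*(-13) = (14*(I*√2))*(-13) = (14*I*√2)*(-13) = -182*I*√2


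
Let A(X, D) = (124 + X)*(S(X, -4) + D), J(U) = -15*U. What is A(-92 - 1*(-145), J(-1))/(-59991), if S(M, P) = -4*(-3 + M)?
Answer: 10915/19997 ≈ 0.54583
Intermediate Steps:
S(M, P) = 12 - 4*M
A(X, D) = (124 + X)*(12 + D - 4*X) (A(X, D) = (124 + X)*((12 - 4*X) + D) = (124 + X)*(12 + D - 4*X))
A(-92 - 1*(-145), J(-1))/(-59991) = (1488 - 484*(-92 - 1*(-145)) - 4*(-92 - 1*(-145))² + 124*(-15*(-1)) + (-15*(-1))*(-92 - 1*(-145)))/(-59991) = (1488 - 484*(-92 + 145) - 4*(-92 + 145)² + 124*15 + 15*(-92 + 145))*(-1/59991) = (1488 - 484*53 - 4*53² + 1860 + 15*53)*(-1/59991) = (1488 - 25652 - 4*2809 + 1860 + 795)*(-1/59991) = (1488 - 25652 - 11236 + 1860 + 795)*(-1/59991) = -32745*(-1/59991) = 10915/19997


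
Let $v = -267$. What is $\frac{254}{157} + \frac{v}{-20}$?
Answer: $\frac{46999}{3140} \approx 14.968$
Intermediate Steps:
$\frac{254}{157} + \frac{v}{-20} = \frac{254}{157} - \frac{267}{-20} = 254 \cdot \frac{1}{157} - - \frac{267}{20} = \frac{254}{157} + \frac{267}{20} = \frac{46999}{3140}$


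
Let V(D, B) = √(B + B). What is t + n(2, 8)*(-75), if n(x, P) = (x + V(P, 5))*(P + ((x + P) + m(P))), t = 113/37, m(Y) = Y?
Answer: -144187/37 - 1950*√10 ≈ -10063.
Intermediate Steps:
V(D, B) = √2*√B (V(D, B) = √(2*B) = √2*√B)
t = 113/37 (t = 113*(1/37) = 113/37 ≈ 3.0541)
n(x, P) = (x + √10)*(x + 3*P) (n(x, P) = (x + √2*√5)*(P + ((x + P) + P)) = (x + √10)*(P + ((P + x) + P)) = (x + √10)*(P + (x + 2*P)) = (x + √10)*(x + 3*P))
t + n(2, 8)*(-75) = 113/37 + (2² + 2*√10 + 3*8*2 + 3*8*√10)*(-75) = 113/37 + (4 + 2*√10 + 48 + 24*√10)*(-75) = 113/37 + (52 + 26*√10)*(-75) = 113/37 + (-3900 - 1950*√10) = -144187/37 - 1950*√10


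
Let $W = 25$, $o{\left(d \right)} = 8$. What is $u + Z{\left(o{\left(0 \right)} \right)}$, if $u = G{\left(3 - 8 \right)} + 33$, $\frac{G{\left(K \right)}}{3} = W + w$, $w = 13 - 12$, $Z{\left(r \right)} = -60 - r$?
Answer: $43$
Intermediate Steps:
$w = 1$ ($w = 13 - 12 = 1$)
$G{\left(K \right)} = 78$ ($G{\left(K \right)} = 3 \left(25 + 1\right) = 3 \cdot 26 = 78$)
$u = 111$ ($u = 78 + 33 = 111$)
$u + Z{\left(o{\left(0 \right)} \right)} = 111 - 68 = 43$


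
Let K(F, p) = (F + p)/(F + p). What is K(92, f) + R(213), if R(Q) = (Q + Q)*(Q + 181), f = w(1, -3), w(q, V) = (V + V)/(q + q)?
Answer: 167845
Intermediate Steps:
w(q, V) = V/q (w(q, V) = (2*V)/((2*q)) = (2*V)*(1/(2*q)) = V/q)
f = -3 (f = -3/1 = -3*1 = -3)
K(F, p) = 1
R(Q) = 2*Q*(181 + Q) (R(Q) = (2*Q)*(181 + Q) = 2*Q*(181 + Q))
K(92, f) + R(213) = 1 + 2*213*(181 + 213) = 1 + 2*213*394 = 1 + 167844 = 167845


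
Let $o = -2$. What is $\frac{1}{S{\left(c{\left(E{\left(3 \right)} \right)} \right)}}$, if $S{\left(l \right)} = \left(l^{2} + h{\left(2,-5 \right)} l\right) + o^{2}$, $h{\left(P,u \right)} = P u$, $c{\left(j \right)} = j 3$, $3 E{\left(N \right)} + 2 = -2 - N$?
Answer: $\frac{1}{123} \approx 0.0081301$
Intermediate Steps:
$E{\left(N \right)} = - \frac{4}{3} - \frac{N}{3}$ ($E{\left(N \right)} = - \frac{2}{3} + \frac{-2 - N}{3} = - \frac{2}{3} - \left(\frac{2}{3} + \frac{N}{3}\right) = - \frac{4}{3} - \frac{N}{3}$)
$c{\left(j \right)} = 3 j$
$S{\left(l \right)} = 4 + l^{2} - 10 l$ ($S{\left(l \right)} = \left(l^{2} + 2 \left(-5\right) l\right) + \left(-2\right)^{2} = \left(l^{2} - 10 l\right) + 4 = 4 + l^{2} - 10 l$)
$\frac{1}{S{\left(c{\left(E{\left(3 \right)} \right)} \right)}} = \frac{1}{4 + \left(3 \left(- \frac{4}{3} - 1\right)\right)^{2} - 10 \cdot 3 \left(- \frac{4}{3} - 1\right)} = \frac{1}{4 + \left(3 \left(- \frac{7}{3}\right)\right)^{2} - 10 \cdot 3 \left(- \frac{7}{3}\right)} = \frac{1}{4 + \left(-7\right)^{2} - -70} = \frac{1}{4 + 49 + 70} = \frac{1}{123}$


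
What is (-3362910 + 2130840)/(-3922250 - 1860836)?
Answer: 616035/2891543 ≈ 0.21305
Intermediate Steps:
(-3362910 + 2130840)/(-3922250 - 1860836) = -1232070/(-5783086) = -1232070*(-1/5783086) = 616035/2891543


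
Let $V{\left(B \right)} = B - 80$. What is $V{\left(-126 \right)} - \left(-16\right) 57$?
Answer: $706$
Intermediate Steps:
$V{\left(B \right)} = -80 + B$ ($V{\left(B \right)} = B - 80 = -80 + B$)
$V{\left(-126 \right)} - \left(-16\right) 57 = \left(-80 - 126\right) - \left(-16\right) 57 = -206 - -912 = -206 + 912 = 706$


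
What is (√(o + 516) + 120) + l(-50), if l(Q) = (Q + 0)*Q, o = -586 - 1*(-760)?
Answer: 2620 + √690 ≈ 2646.3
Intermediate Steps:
o = 174 (o = -586 + 760 = 174)
l(Q) = Q² (l(Q) = Q*Q = Q²)
(√(o + 516) + 120) + l(-50) = (√(174 + 516) + 120) + (-50)² = (√690 + 120) + 2500 = (120 + √690) + 2500 = 2620 + √690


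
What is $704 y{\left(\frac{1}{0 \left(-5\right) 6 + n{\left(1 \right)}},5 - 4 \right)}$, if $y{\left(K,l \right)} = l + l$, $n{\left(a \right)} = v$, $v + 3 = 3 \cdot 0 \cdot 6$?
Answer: $1408$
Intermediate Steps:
$v = -3$ ($v = -3 + 3 \cdot 0 \cdot 6 = -3 + 0 \cdot 6 = -3 + 0 = -3$)
$n{\left(a \right)} = -3$
$y{\left(K,l \right)} = 2 l$
$704 y{\left(\frac{1}{0 \left(-5\right) 6 + n{\left(1 \right)}},5 - 4 \right)} = 704 \cdot 2 \left(5 - 4\right) = 704 \cdot 2 \cdot 1 = 704 \cdot 2 = 1408$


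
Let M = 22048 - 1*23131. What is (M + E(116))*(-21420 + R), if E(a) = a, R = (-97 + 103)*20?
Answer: 20597100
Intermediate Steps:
R = 120 (R = 6*20 = 120)
M = -1083 (M = 22048 - 23131 = -1083)
(M + E(116))*(-21420 + R) = (-1083 + 116)*(-21420 + 120) = -967*(-21300) = 20597100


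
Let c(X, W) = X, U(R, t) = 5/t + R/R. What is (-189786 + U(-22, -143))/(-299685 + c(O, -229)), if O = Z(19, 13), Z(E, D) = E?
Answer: 13569630/21426119 ≈ 0.63332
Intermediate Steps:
O = 19
U(R, t) = 1 + 5/t (U(R, t) = 5/t + 1 = 1 + 5/t)
(-189786 + U(-22, -143))/(-299685 + c(O, -229)) = (-189786 + (5 - 143)/(-143))/(-299685 + 19) = (-189786 - 1/143*(-138))/(-299666) = (-189786 + 138/143)*(-1/299666) = -27139260/143*(-1/299666) = 13569630/21426119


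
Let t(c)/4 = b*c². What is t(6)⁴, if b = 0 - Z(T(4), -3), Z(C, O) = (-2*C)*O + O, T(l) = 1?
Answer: 34828517376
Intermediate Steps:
Z(C, O) = O - 2*C*O (Z(C, O) = -2*C*O + O = O - 2*C*O)
b = -3 (b = 0 - (-3)*(1 - 2*1) = 0 - (-3)*(1 - 2) = 0 - (-3)*(-1) = 0 - 1*3 = 0 - 3 = -3)
t(c) = -12*c² (t(c) = 4*(-3*c²) = -12*c²)
t(6)⁴ = (-12*6²)⁴ = (-12*36)⁴ = (-432)⁴ = 34828517376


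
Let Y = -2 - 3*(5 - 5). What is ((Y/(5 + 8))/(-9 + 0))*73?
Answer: 146/117 ≈ 1.2479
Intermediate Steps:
Y = -2 (Y = -2 - 3*0 = -2 + 0 = -2)
((Y/(5 + 8))/(-9 + 0))*73 = ((-2/(5 + 8))/(-9 + 0))*73 = ((-2/13)/(-9))*73 = (((1/13)*(-2))*(-⅑))*73 = -2/13*(-⅑)*73 = (2/117)*73 = 146/117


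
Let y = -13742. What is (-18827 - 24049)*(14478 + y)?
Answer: -31556736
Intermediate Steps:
(-18827 - 24049)*(14478 + y) = (-18827 - 24049)*(14478 - 13742) = -42876*736 = -31556736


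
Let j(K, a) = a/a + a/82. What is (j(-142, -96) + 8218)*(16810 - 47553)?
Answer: -10358269733/41 ≈ -2.5264e+8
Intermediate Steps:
j(K, a) = 1 + a/82 (j(K, a) = 1 + a*(1/82) = 1 + a/82)
(j(-142, -96) + 8218)*(16810 - 47553) = ((1 + (1/82)*(-96)) + 8218)*(16810 - 47553) = ((1 - 48/41) + 8218)*(-30743) = (-7/41 + 8218)*(-30743) = (336931/41)*(-30743) = -10358269733/41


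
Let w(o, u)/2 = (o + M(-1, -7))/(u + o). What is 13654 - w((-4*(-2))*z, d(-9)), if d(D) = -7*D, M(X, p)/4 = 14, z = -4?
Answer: 423226/31 ≈ 13652.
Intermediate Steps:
M(X, p) = 56 (M(X, p) = 4*14 = 56)
w(o, u) = 2*(56 + o)/(o + u) (w(o, u) = 2*((o + 56)/(u + o)) = 2*((56 + o)/(o + u)) = 2*(56 + o)/(o + u))
13654 - w((-4*(-2))*z, d(-9)) = 13654 - 2*(56 - 4*(-2)*(-4))/(-4*(-2)*(-4) - 7*(-9)) = 13654 - 2*(56 + 8*(-4))/(8*(-4) + 63) = 13654 - 2*(56 - 32)/(-32 + 63) = 13654 - 2*24/31 = 13654 - 1*48/31 = 13654 - 48/31 = 423226/31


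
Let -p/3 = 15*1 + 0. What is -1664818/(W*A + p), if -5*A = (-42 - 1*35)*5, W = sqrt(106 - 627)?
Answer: 1971495/81343 + 3373447*I*sqrt(521)/81343 ≈ 24.237 + 946.61*I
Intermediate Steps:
p = -45 (p = -3*(15*1 + 0) = -3*(15 + 0) = -3*15 = -45)
W = I*sqrt(521) (W = sqrt(-521) = I*sqrt(521) ≈ 22.825*I)
A = 77 (A = -(-42 - 1*35)*5/5 = -(-42 - 35)*5/5 = -(-77)*5/5 = -1/5*(-385) = 77)
-1664818/(W*A + p) = -1664818/((I*sqrt(521))*77 - 45) = -1664818/(77*I*sqrt(521) - 45) = -1664818/(-45 + 77*I*sqrt(521))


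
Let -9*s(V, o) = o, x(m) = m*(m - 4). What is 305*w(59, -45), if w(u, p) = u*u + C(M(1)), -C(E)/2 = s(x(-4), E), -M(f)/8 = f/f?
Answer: 9550465/9 ≈ 1.0612e+6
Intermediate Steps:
x(m) = m*(-4 + m)
M(f) = -8 (M(f) = -8*f/f = -8*1 = -8)
s(V, o) = -o/9
C(E) = 2*E/9 (C(E) = -(-2)*E/9 = 2*E/9)
w(u, p) = -16/9 + u² (w(u, p) = u*u + (2/9)*(-8) = u² - 16/9 = -16/9 + u²)
305*w(59, -45) = 305*(-16/9 + 59²) = 305*(-16/9 + 3481) = 305*(31313/9) = 9550465/9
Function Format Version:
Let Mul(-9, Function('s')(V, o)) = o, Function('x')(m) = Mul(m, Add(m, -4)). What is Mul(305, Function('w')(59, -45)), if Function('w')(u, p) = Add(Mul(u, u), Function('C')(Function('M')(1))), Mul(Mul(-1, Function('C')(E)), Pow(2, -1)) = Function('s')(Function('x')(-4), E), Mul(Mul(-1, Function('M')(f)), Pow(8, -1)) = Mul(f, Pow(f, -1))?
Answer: Rational(9550465, 9) ≈ 1.0612e+6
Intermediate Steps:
Function('x')(m) = Mul(m, Add(-4, m))
Function('M')(f) = -8 (Function('M')(f) = Mul(-8, Mul(f, Pow(f, -1))) = Mul(-8, 1) = -8)
Function('s')(V, o) = Mul(Rational(-1, 9), o)
Function('C')(E) = Mul(Rational(2, 9), E) (Function('C')(E) = Mul(-2, Mul(Rational(-1, 9), E)) = Mul(Rational(2, 9), E))
Function('w')(u, p) = Add(Rational(-16, 9), Pow(u, 2)) (Function('w')(u, p) = Add(Mul(u, u), Mul(Rational(2, 9), -8)) = Add(Pow(u, 2), Rational(-16, 9)) = Add(Rational(-16, 9), Pow(u, 2)))
Mul(305, Function('w')(59, -45)) = Mul(305, Add(Rational(-16, 9), Pow(59, 2))) = Mul(305, Add(Rational(-16, 9), 3481)) = Mul(305, Rational(31313, 9)) = Rational(9550465, 9)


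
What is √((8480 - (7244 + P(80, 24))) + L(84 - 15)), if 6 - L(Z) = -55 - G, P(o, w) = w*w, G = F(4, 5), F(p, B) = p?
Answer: 5*√29 ≈ 26.926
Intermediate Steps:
G = 4
P(o, w) = w²
L(Z) = 65 (L(Z) = 6 - (-55 - 1*4) = 6 - (-55 - 4) = 6 - 1*(-59) = 6 + 59 = 65)
√((8480 - (7244 + P(80, 24))) + L(84 - 15)) = √((8480 - (7244 + 24²)) + 65) = √((8480 - (7244 + 576)) + 65) = √((8480 - 1*7820) + 65) = √((8480 - 7820) + 65) = √(660 + 65) = √725 = 5*√29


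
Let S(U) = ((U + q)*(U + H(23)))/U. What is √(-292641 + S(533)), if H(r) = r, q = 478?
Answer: 3*I*√9204053469/533 ≈ 539.99*I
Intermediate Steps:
S(U) = (23 + U)*(478 + U)/U (S(U) = ((U + 478)*(U + 23))/U = ((478 + U)*(23 + U))/U = ((23 + U)*(478 + U))/U = (23 + U)*(478 + U)/U)
√(-292641 + S(533)) = √(-292641 + (501 + 533 + 10994/533)) = √(-292641 + 562116/533) = √(-155415537/533) = 3*I*√9204053469/533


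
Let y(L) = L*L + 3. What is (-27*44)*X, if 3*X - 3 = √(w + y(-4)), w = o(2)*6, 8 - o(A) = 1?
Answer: -1188 - 396*√61 ≈ -4280.9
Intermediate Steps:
y(L) = 3 + L² (y(L) = L² + 3 = 3 + L²)
o(A) = 7 (o(A) = 8 - 1*1 = 8 - 1 = 7)
w = 42 (w = 7*6 = 42)
X = 1 + √61/3 (X = 1 + √(42 + (3 + (-4)²))/3 = 1 + √(42 + (3 + 16))/3 = 1 + √(42 + 19)/3 = 1 + √61/3 ≈ 3.6034)
(-27*44)*X = (-27*44)*(1 + √61/3) = -1188*(1 + √61/3) = -1188 - 396*√61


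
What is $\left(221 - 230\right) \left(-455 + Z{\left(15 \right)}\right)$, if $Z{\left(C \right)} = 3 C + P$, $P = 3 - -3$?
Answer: $3636$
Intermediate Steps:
$P = 6$ ($P = 3 + 3 = 6$)
$Z{\left(C \right)} = 6 + 3 C$ ($Z{\left(C \right)} = 3 C + 6 = 6 + 3 C$)
$\left(221 - 230\right) \left(-455 + Z{\left(15 \right)}\right) = \left(221 - 230\right) \left(-455 + \left(6 + 3 \cdot 15\right)\right) = \left(221 - 230\right) \left(-455 + \left(6 + 45\right)\right) = - 9 \left(-455 + 51\right) = \left(-9\right) \left(-404\right) = 3636$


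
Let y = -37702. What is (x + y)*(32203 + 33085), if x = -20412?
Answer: -3794146832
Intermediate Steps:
(x + y)*(32203 + 33085) = (-20412 - 37702)*(32203 + 33085) = -58114*65288 = -3794146832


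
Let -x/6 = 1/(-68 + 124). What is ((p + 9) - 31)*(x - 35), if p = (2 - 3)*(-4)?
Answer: 8847/14 ≈ 631.93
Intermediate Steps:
p = 4 (p = -1*(-4) = 4)
x = -3/28 (x = -6/(-68 + 124) = -6/56 = -6*1/56 = -3/28 ≈ -0.10714)
((p + 9) - 31)*(x - 35) = ((4 + 9) - 31)*(-3/28 - 35) = (13 - 31)*(-983/28) = -18*(-983/28) = 8847/14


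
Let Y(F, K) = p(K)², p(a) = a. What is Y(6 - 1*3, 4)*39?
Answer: 624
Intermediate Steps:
Y(F, K) = K²
Y(6 - 1*3, 4)*39 = 4²*39 = 16*39 = 624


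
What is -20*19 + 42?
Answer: -338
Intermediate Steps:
-20*19 + 42 = -380 + 42 = -338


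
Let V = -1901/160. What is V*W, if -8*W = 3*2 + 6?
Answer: 5703/320 ≈ 17.822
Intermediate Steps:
V = -1901/160 (V = -1901*1/160 = -1901/160 ≈ -11.881)
W = -3/2 (W = -(3*2 + 6)/8 = -(6 + 6)/8 = -⅛*12 = -3/2 ≈ -1.5000)
V*W = -1901/160*(-3/2) = 5703/320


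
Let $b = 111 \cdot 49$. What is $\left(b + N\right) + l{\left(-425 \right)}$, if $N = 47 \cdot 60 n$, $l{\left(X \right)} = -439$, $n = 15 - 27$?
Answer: $-28840$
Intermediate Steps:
$n = -12$ ($n = 15 - 27 = -12$)
$b = 5439$
$N = -33840$ ($N = 47 \cdot 60 \left(-12\right) = 2820 \left(-12\right) = -33840$)
$\left(b + N\right) + l{\left(-425 \right)} = \left(5439 - 33840\right) - 439 = -28401 - 439 = -28840$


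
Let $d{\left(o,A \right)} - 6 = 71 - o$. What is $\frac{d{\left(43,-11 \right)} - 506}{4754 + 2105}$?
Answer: $- \frac{472}{6859} \approx -0.068815$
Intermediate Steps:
$d{\left(o,A \right)} = 77 - o$ ($d{\left(o,A \right)} = 6 - \left(-71 + o\right) = 77 - o$)
$\frac{d{\left(43,-11 \right)} - 506}{4754 + 2105} = \frac{\left(77 - 43\right) - 506}{4754 + 2105} = \frac{\left(77 - 43\right) - 506}{6859} = \left(34 - 506\right) \frac{1}{6859} = \left(-472\right) \frac{1}{6859} = - \frac{472}{6859}$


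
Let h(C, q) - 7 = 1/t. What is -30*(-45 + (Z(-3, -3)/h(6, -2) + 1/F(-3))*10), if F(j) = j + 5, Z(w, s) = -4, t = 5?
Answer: 4100/3 ≈ 1366.7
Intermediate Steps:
F(j) = 5 + j
h(C, q) = 36/5 (h(C, q) = 7 + 1/5 = 7 + ⅕ = 36/5)
-30*(-45 + (Z(-3, -3)/h(6, -2) + 1/F(-3))*10) = -30*(-45 + (-4/36/5 + 1/(5 - 3))*10) = -30*(-45 + (-4*5/36 + 1/2)*10) = -30*(-45 + (-5/9 + 1*(½))*10) = -30*(-45 + (-5/9 + ½)*10) = -30*(-45 - 1/18*10) = -30*(-45 - 5/9) = -30*(-410/9) = 4100/3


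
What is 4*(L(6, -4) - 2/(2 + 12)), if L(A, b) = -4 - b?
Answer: -4/7 ≈ -0.57143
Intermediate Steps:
L(A, b) = -4 - b
4*(L(6, -4) - 2/(2 + 12)) = 4*((-4 - 1*(-4)) - 2/(2 + 12)) = 4*((-4 + 4) - 2/14) = 4*(0 + (1/14)*(-2)) = 4*(0 - ⅐) = 4*(-⅐) = -4/7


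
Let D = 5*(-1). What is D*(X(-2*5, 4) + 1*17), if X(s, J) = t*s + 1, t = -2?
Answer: -190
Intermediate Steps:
X(s, J) = 1 - 2*s (X(s, J) = -2*s + 1 = 1 - 2*s)
D = -5
D*(X(-2*5, 4) + 1*17) = -5*((1 - (-4)*5) + 1*17) = -5*((1 - 2*(-10)) + 17) = -5*((1 + 20) + 17) = -5*(21 + 17) = -5*38 = -190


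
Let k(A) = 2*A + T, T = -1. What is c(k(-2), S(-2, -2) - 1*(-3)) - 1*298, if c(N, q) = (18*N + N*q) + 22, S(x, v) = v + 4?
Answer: -391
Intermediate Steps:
S(x, v) = 4 + v
k(A) = -1 + 2*A (k(A) = 2*A - 1 = -1 + 2*A)
c(N, q) = 22 + 18*N + N*q
c(k(-2), S(-2, -2) - 1*(-3)) - 1*298 = (22 + 18*(-1 + 2*(-2)) + (-1 + 2*(-2))*((4 - 2) - 1*(-3))) - 1*298 = (22 + 18*(-1 - 4) + (-1 - 4)*(2 + 3)) - 298 = (22 + 18*(-5) - 5*5) - 298 = (22 - 90 - 25) - 298 = -93 - 298 = -391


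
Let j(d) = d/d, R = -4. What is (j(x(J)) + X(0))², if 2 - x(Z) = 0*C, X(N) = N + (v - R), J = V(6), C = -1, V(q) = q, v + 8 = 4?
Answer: 1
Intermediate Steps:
v = -4 (v = -8 + 4 = -4)
J = 6
X(N) = N (X(N) = N + (-4 - 1*(-4)) = N + (-4 + 4) = N + 0 = N)
x(Z) = 2 (x(Z) = 2 - 0*(-1) = 2 - 1*0 = 2 + 0 = 2)
j(d) = 1
(j(x(J)) + X(0))² = (1 + 0)² = 1² = 1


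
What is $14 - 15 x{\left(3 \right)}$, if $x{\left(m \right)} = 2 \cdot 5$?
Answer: $-136$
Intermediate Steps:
$x{\left(m \right)} = 10$
$14 - 15 x{\left(3 \right)} = 14 - 150 = -136$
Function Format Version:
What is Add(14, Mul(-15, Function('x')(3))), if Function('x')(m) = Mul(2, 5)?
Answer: -136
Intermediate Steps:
Function('x')(m) = 10
Add(14, Mul(-15, Function('x')(3))) = Add(14, Mul(-15, 10)) = Add(14, -150) = -136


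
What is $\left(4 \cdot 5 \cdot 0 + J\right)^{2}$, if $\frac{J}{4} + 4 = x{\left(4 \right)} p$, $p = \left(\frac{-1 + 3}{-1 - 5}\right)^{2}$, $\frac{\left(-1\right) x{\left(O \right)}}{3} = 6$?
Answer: $576$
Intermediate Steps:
$x{\left(O \right)} = -18$ ($x{\left(O \right)} = \left(-3\right) 6 = -18$)
$p = \frac{1}{9}$ ($p = \left(\frac{2}{-6}\right)^{2} = \left(2 \left(- \frac{1}{6}\right)\right)^{2} = \left(- \frac{1}{3}\right)^{2} = \frac{1}{9} \approx 0.11111$)
$J = -24$ ($J = -16 + 4 \left(\left(-18\right) \frac{1}{9}\right) = -16 + 4 \left(-2\right) = -16 - 8 = -24$)
$\left(4 \cdot 5 \cdot 0 + J\right)^{2} = \left(4 \cdot 5 \cdot 0 - 24\right)^{2} = \left(20 \cdot 0 - 24\right)^{2} = \left(0 - 24\right)^{2} = \left(-24\right)^{2} = 576$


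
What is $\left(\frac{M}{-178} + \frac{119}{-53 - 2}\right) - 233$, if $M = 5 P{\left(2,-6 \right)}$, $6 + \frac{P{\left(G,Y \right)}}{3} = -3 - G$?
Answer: $- \frac{2293177}{9790} \approx -234.24$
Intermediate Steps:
$P{\left(G,Y \right)} = -27 - 3 G$ ($P{\left(G,Y \right)} = -18 + 3 \left(-3 - G\right) = -18 - \left(9 + 3 G\right) = -27 - 3 G$)
$M = -165$ ($M = 5 \left(-27 - 6\right) = 5 \left(-33\right) = -165$)
$\left(\frac{M}{-178} + \frac{119}{-53 - 2}\right) - 233 = \left(- \frac{165}{-178} + \frac{119}{-53 - 2}\right) - 233 = \left(\left(-165\right) \left(- \frac{1}{178}\right) + \frac{119}{-55}\right) - 233 = \left(\frac{165}{178} + 119 \left(- \frac{1}{55}\right)\right) - 233 = \left(\frac{165}{178} - \frac{119}{55}\right) - 233 = - \frac{12107}{9790} - 233 = - \frac{2293177}{9790}$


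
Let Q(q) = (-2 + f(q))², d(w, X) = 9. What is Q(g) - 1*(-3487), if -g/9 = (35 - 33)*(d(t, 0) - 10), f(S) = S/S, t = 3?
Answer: 3488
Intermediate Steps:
f(S) = 1
g = 18 (g = -9*(35 - 33)*(9 - 10) = -18*(-1) = -9*(-2) = 18)
Q(q) = 1 (Q(q) = (-2 + 1)² = (-1)² = 1)
Q(g) - 1*(-3487) = 1 - 1*(-3487) = 1 + 3487 = 3488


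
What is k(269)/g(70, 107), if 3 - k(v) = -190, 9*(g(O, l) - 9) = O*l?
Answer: 1737/7571 ≈ 0.22943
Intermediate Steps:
g(O, l) = 9 + O*l/9 (g(O, l) = 9 + (O*l)/9 = 9 + O*l/9)
k(v) = 193 (k(v) = 3 - 1*(-190) = 3 + 190 = 193)
k(269)/g(70, 107) = 193/(9 + (1/9)*70*107) = 193/(9 + 7490/9) = 193/(7571/9) = 193*(9/7571) = 1737/7571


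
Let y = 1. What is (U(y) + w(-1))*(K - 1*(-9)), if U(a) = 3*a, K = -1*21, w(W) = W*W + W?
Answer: -36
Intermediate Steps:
w(W) = W + W**2 (w(W) = W**2 + W = W + W**2)
K = -21
(U(y) + w(-1))*(K - 1*(-9)) = (3*1 - (1 - 1))*(-21 - 1*(-9)) = (3 - 1*0)*(-21 + 9) = (3 + 0)*(-12) = 3*(-12) = -36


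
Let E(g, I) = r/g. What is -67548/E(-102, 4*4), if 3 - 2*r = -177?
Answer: 382772/5 ≈ 76554.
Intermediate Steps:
r = 90 (r = 3/2 - ½*(-177) = 3/2 + 177/2 = 90)
E(g, I) = 90/g
-67548/E(-102, 4*4) = -67548/(90/(-102)) = -67548/(90*(-1/102)) = -67548/(-15/17) = -67548*(-17/15) = 382772/5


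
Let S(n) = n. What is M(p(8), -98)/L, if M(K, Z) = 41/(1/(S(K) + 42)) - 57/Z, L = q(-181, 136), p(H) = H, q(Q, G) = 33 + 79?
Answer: 200957/10976 ≈ 18.309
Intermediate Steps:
q(Q, G) = 112
L = 112
M(K, Z) = 1722 - 57/Z + 41*K (M(K, Z) = 41/(1/(K + 42)) - 57/Z = 41/(1/(42 + K)) - 57/Z = 41*(42 + K) - 57/Z = (1722 + 41*K) - 57/Z = 1722 - 57/Z + 41*K)
M(p(8), -98)/L = (1722 - 57/(-98) + 41*8)/112 = (1722 - 57*(-1/98) + 328)*(1/112) = (1722 + 57/98 + 328)*(1/112) = (200957/98)*(1/112) = 200957/10976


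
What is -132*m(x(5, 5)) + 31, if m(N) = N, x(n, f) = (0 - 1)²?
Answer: -101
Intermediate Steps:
x(n, f) = 1 (x(n, f) = (-1)² = 1)
-132*m(x(5, 5)) + 31 = -132*1 + 31 = -132 + 31 = -101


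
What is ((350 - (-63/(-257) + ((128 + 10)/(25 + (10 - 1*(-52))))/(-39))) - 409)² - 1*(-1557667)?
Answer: 131899228991292619/84487304889 ≈ 1.5612e+6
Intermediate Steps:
((350 - (-63/(-257) + ((128 + 10)/(25 + (10 - 1*(-52))))/(-39))) - 409)² - 1*(-1557667) = ((350 - (-63*(-1/257) + (138/(25 + (10 + 52)))*(-1/39))) - 409)² + 1557667 = ((350 - (63/257 + (138/(25 + 62))*(-1/39))) - 409)² + 1557667 = ((350 - (63/257 + (138/87)*(-1/39))) - 409)² + 1557667 = ((350 - (63/257 + (138*(1/87))*(-1/39))) - 409)² + 1557667 = ((350 - (63/257 + (46/29)*(-1/39))) - 409)² + 1557667 = ((350 - (63/257 - 46/1131)) - 409)² + 1557667 = ((350 - 1*59431/290667) - 409)² + 1557667 = ((350 - 59431/290667) - 409)² + 1557667 = (101674019/290667 - 409)² + 1557667 = (-17208784/290667)² + 1557667 = 296142246758656/84487304889 + 1557667 = 131899228991292619/84487304889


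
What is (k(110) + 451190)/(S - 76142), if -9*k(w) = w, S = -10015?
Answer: -4060600/775413 ≈ -5.2367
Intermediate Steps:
k(w) = -w/9
(k(110) + 451190)/(S - 76142) = (-⅑*110 + 451190)/(-10015 - 76142) = (-110/9 + 451190)/(-86157) = (4060600/9)*(-1/86157) = -4060600/775413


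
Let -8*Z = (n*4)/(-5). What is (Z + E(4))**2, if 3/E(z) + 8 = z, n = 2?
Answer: 121/400 ≈ 0.30250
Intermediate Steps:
E(z) = 3/(-8 + z)
Z = 1/5 (Z = -2*4/(8*(-5)) = -(-1)/5 = -1/8*(-8/5) = 1/5 ≈ 0.20000)
(Z + E(4))**2 = (1/5 + 3/(-8 + 4))**2 = (1/5 + 3/(-4))**2 = (1/5 + 3*(-1/4))**2 = (1/5 - 3/4)**2 = (-11/20)**2 = 121/400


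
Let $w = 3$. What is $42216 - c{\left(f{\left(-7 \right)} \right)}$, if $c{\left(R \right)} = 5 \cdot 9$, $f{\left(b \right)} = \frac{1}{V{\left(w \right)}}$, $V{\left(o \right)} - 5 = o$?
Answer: $42171$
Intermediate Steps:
$V{\left(o \right)} = 5 + o$
$f{\left(b \right)} = \frac{1}{8}$ ($f{\left(b \right)} = \frac{1}{5 + 3} = \frac{1}{8}$)
$c{\left(R \right)} = 45$
$42216 - c{\left(f{\left(-7 \right)} \right)} = 42216 - 45 = 42171$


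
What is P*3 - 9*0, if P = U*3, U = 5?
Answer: 45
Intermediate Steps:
P = 15 (P = 5*3 = 15)
P*3 - 9*0 = 15*3 - 9*0 = 45 + 0 = 45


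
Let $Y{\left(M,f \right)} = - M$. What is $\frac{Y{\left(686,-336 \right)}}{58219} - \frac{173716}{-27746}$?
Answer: $\frac{721038432}{115381741} \approx 6.2492$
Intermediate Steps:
$\frac{Y{\left(686,-336 \right)}}{58219} - \frac{173716}{-27746} = \frac{\left(-1\right) 686}{58219} - \frac{173716}{-27746} = \left(-686\right) \frac{1}{58219} - - \frac{86858}{13873} = - \frac{98}{8317} + \frac{86858}{13873} = \frac{721038432}{115381741}$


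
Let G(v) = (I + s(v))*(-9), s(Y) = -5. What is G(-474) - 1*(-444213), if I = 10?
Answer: 444168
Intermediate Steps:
G(v) = -45 (G(v) = (10 - 5)*(-9) = 5*(-9) = -45)
G(-474) - 1*(-444213) = -45 - 1*(-444213) = -45 + 444213 = 444168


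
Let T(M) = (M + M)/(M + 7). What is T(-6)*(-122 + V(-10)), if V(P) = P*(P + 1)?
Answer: 384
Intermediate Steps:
V(P) = P*(1 + P)
T(M) = 2*M/(7 + M) (T(M) = (2*M)/(7 + M) = 2*M/(7 + M))
T(-6)*(-122 + V(-10)) = (2*(-6)/(7 - 6))*(-122 - 10*(1 - 10)) = (2*(-6)/1)*(-122 - 10*(-9)) = (2*(-6)*1)*(-122 + 90) = -12*(-32) = 384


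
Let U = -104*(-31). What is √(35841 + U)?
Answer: √39065 ≈ 197.65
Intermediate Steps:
U = 3224
√(35841 + U) = √(35841 + 3224) = √39065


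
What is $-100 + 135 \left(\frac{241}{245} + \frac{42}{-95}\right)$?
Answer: $- \frac{25033}{931} \approx -26.888$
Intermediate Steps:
$-100 + 135 \left(\frac{241}{245} + \frac{42}{-95}\right) = -100 + 135 \left(241 \cdot \frac{1}{245} + 42 \left(- \frac{1}{95}\right)\right) = -100 + 135 \left(\frac{241}{245} - \frac{42}{95}\right) = -100 + 135 \cdot \frac{2521}{4655} = -100 + \frac{68067}{931} = - \frac{25033}{931}$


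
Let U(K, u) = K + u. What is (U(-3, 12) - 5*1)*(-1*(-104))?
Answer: 416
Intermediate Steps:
(U(-3, 12) - 5*1)*(-1*(-104)) = ((-3 + 12) - 5*1)*(-1*(-104)) = (9 - 5)*104 = 4*104 = 416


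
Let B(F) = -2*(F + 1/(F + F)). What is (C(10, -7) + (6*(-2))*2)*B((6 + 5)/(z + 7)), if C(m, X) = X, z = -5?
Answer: 3813/11 ≈ 346.64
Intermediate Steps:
B(F) = -1/F - 2*F (B(F) = -2*(F + 1/(2*F)) = -1/F - 2*F)
(C(10, -7) + (6*(-2))*2)*B((6 + 5)/(z + 7)) = (-7 + (6*(-2))*2)*(-1/((6 + 5)/(-5 + 7)) - 2*(6 + 5)/(-5 + 7)) = (-7 - 12*2)*(-1/(11/2) - 22/2) = (-7 - 24)*(-1/(11*(½)) - 22/2) = -31*(-1/11/2 - 2*11/2) = -31*(-1*2/11 - 11) = -31*(-2/11 - 11) = -31*(-123/11) = 3813/11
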